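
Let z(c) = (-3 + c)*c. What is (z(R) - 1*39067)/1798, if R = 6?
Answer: -39049/1798 ≈ -21.718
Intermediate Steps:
z(c) = c*(-3 + c)
(z(R) - 1*39067)/1798 = (6*(-3 + 6) - 1*39067)/1798 = (6*3 - 39067)*(1/1798) = (18 - 39067)*(1/1798) = -39049*1/1798 = -39049/1798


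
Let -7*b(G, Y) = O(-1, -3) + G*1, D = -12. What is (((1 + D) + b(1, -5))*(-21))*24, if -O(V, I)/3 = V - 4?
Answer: 6696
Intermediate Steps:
O(V, I) = 12 - 3*V (O(V, I) = -3*(V - 4) = -3*(-4 + V) = 12 - 3*V)
b(G, Y) = -15/7 - G/7 (b(G, Y) = -((12 - 3*(-1)) + G*1)/7 = -((12 + 3) + G)/7 = -(15 + G)/7 = -15/7 - G/7)
(((1 + D) + b(1, -5))*(-21))*24 = (((1 - 12) + (-15/7 - 1/7*1))*(-21))*24 = ((-11 + (-15/7 - 1/7))*(-21))*24 = ((-11 - 16/7)*(-21))*24 = -93/7*(-21)*24 = 279*24 = 6696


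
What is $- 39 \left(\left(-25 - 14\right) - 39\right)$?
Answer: $3042$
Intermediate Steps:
$- 39 \left(\left(-25 - 14\right) - 39\right) = - 39 \left(-39 - 39\right) = \left(-39\right) \left(-78\right) = 3042$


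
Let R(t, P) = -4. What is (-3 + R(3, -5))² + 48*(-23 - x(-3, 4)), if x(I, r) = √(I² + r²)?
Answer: -1295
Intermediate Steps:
(-3 + R(3, -5))² + 48*(-23 - x(-3, 4)) = (-3 - 4)² + 48*(-23 - √((-3)² + 4²)) = (-7)² + 48*(-23 - √(9 + 16)) = 49 + 48*(-23 - √25) = 49 + 48*(-23 - 1*5) = 49 + 48*(-23 - 5) = 49 + 48*(-28) = 49 - 1344 = -1295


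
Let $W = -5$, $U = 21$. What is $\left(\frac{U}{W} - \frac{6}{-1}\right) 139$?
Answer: $\frac{1251}{5} \approx 250.2$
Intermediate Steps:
$\left(\frac{U}{W} - \frac{6}{-1}\right) 139 = \left(\frac{21}{-5} - \frac{6}{-1}\right) 139 = \left(21 \left(- \frac{1}{5}\right) - -6\right) 139 = \left(- \frac{21}{5} + 6\right) 139 = \frac{9}{5} \cdot 139 = \frac{1251}{5}$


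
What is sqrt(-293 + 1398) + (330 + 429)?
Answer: 759 + sqrt(1105) ≈ 792.24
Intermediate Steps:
sqrt(-293 + 1398) + (330 + 429) = sqrt(1105) + 759 = 759 + sqrt(1105)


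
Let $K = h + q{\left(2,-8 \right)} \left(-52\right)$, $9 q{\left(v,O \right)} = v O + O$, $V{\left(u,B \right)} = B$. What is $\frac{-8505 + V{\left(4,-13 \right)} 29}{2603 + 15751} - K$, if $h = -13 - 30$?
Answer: $- \frac{882374}{9177} \approx -96.151$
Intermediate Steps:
$q{\left(v,O \right)} = \frac{O}{9} + \frac{O v}{9}$ ($q{\left(v,O \right)} = \frac{v O + O}{9} = \frac{O v + O}{9} = \frac{O + O v}{9} = \frac{O}{9} + \frac{O v}{9}$)
$h = -43$ ($h = -13 - 30 = -43$)
$K = \frac{287}{3}$ ($K = -43 + \frac{1}{9} \left(-8\right) \left(1 + 2\right) \left(-52\right) = -43 + \frac{1}{9} \left(-8\right) 3 \left(-52\right) = -43 - - \frac{416}{3} = -43 + \frac{416}{3} = \frac{287}{3} \approx 95.667$)
$\frac{-8505 + V{\left(4,-13 \right)} 29}{2603 + 15751} - K = \frac{-8505 - 377}{2603 + 15751} - \frac{287}{3} = \frac{-8505 - 377}{18354} - \frac{287}{3} = \left(-8882\right) \frac{1}{18354} - \frac{287}{3} = - \frac{4441}{9177} - \frac{287}{3} = - \frac{882374}{9177}$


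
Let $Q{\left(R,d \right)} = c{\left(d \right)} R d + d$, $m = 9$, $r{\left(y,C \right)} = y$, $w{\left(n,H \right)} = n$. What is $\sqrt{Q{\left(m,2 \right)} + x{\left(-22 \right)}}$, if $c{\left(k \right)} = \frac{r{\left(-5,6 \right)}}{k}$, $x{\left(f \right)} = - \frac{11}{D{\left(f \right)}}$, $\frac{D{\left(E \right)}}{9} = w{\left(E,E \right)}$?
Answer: $\frac{i \sqrt{1546}}{6} \approx 6.5532 i$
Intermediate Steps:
$D{\left(E \right)} = 9 E$
$x{\left(f \right)} = - \frac{11}{9 f}$
$c{\left(k \right)} = - \frac{5}{k}$
$Q{\left(R,d \right)} = d - 5 R$ ($Q{\left(R,d \right)} = - \frac{5}{d} R d + d = - \frac{5 R}{d} d + d = - 5 R + d = d - 5 R$)
$\sqrt{Q{\left(m,2 \right)} + x{\left(-22 \right)}} = \sqrt{\left(2 - 45\right) - \frac{11}{9 \left(-22\right)}} = \sqrt{\left(2 - 45\right) - - \frac{1}{18}} = \sqrt{-43 + \frac{1}{18}} = \sqrt{- \frac{773}{18}} = \frac{i \sqrt{1546}}{6}$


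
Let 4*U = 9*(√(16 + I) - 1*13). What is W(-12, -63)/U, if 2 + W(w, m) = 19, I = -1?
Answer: -442/693 - 34*√15/693 ≈ -0.82782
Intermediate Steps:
W(w, m) = 17 (W(w, m) = -2 + 19 = 17)
U = -117/4 + 9*√15/4 (U = (9*(√(16 - 1) - 1*13))/4 = (9*(√15 - 13))/4 = (9*(-13 + √15))/4 = (-117 + 9*√15)/4 = -117/4 + 9*√15/4 ≈ -20.536)
W(-12, -63)/U = 17/(-117/4 + 9*√15/4)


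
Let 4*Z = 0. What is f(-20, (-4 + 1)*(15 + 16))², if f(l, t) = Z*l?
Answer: 0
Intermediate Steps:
Z = 0 (Z = (¼)*0 = 0)
f(l, t) = 0 (f(l, t) = 0*l = 0)
f(-20, (-4 + 1)*(15 + 16))² = 0² = 0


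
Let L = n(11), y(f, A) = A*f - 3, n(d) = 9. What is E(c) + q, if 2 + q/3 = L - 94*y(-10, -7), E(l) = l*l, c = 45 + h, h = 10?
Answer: -15848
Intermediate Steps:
y(f, A) = -3 + A*f
L = 9
c = 55 (c = 45 + 10 = 55)
E(l) = l**2
q = -18873 (q = -6 + 3*(9 - 94*(-3 - 7*(-10))) = -6 + 3*(9 - 94*(-3 + 70)) = -6 + 3*(9 - 94*67) = -6 + 3*(9 - 6298) = -6 + 3*(-6289) = -6 - 18867 = -18873)
E(c) + q = 55**2 - 18873 = 3025 - 18873 = -15848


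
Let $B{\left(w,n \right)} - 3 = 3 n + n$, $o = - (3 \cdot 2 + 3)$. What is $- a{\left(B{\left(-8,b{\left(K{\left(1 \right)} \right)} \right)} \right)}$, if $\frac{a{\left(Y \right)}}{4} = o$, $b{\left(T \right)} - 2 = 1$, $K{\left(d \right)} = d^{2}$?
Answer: $36$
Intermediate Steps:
$b{\left(T \right)} = 3$ ($b{\left(T \right)} = 2 + 1 = 3$)
$o = -9$ ($o = - (6 + 3) = \left(-1\right) 9 = -9$)
$B{\left(w,n \right)} = 3 + 4 n$ ($B{\left(w,n \right)} = 3 + \left(3 n + n\right) = 3 + 4 n$)
$a{\left(Y \right)} = -36$ ($a{\left(Y \right)} = 4 \left(-9\right) = -36$)
$- a{\left(B{\left(-8,b{\left(K{\left(1 \right)} \right)} \right)} \right)} = \left(-1\right) \left(-36\right) = 36$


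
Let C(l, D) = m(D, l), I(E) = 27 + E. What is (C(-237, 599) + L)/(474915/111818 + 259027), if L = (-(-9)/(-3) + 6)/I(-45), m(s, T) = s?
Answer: 28697291/12413295429 ≈ 0.0023118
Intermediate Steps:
C(l, D) = D
L = -⅙ (L = (-(-9)/(-3) + 6)/(27 - 45) = (-(-9)*(-1)/3 + 6)/(-18) = -(-3*1 + 6)/18 = -(-3 + 6)/18 = -1/18*3 = -⅙ ≈ -0.16667)
(C(-237, 599) + L)/(474915/111818 + 259027) = (599 - ⅙)/(474915/111818 + 259027) = 3593/(6*(474915*(1/111818) + 259027)) = 3593/(6*(67845/15974 + 259027)) = 3593/(6*(4137765143/15974)) = (3593/6)*(15974/4137765143) = 28697291/12413295429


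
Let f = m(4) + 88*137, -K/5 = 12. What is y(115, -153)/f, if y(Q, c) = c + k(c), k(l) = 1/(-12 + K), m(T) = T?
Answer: -11017/868320 ≈ -0.012688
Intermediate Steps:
K = -60 (K = -5*12 = -60)
k(l) = -1/72 (k(l) = 1/(-12 - 60) = 1/(-72) = -1/72)
y(Q, c) = -1/72 + c (y(Q, c) = c - 1/72 = -1/72 + c)
f = 12060 (f = 4 + 88*137 = 4 + 12056 = 12060)
y(115, -153)/f = (-1/72 - 153)/12060 = -11017/72*1/12060 = -11017/868320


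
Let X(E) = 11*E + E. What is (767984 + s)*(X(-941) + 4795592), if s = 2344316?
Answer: 14890176890000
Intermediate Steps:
X(E) = 12*E
(767984 + s)*(X(-941) + 4795592) = (767984 + 2344316)*(12*(-941) + 4795592) = 3112300*(-11292 + 4795592) = 3112300*4784300 = 14890176890000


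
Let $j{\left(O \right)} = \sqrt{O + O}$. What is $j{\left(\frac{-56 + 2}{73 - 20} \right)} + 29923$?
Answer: $29923 + \frac{6 i \sqrt{159}}{53} \approx 29923.0 + 1.4275 i$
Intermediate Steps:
$j{\left(O \right)} = \sqrt{2} \sqrt{O}$ ($j{\left(O \right)} = \sqrt{2 O} = \sqrt{2} \sqrt{O}$)
$j{\left(\frac{-56 + 2}{73 - 20} \right)} + 29923 = \sqrt{2} \sqrt{\frac{-56 + 2}{73 - 20}} + 29923 = \sqrt{2} \sqrt{- \frac{54}{53}} + 29923 = \sqrt{2} \frac{3 i \sqrt{318}}{53} + 29923 = \frac{6 i \sqrt{159}}{53} + 29923 = 29923 + \frac{6 i \sqrt{159}}{53}$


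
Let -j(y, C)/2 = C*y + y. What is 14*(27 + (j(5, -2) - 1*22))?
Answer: 210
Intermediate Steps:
j(y, C) = -2*y - 2*C*y (j(y, C) = -2*(C*y + y) = -2*(y + C*y) = -2*y - 2*C*y)
14*(27 + (j(5, -2) - 1*22)) = 14*(27 + (-2*5*(1 - 2) - 1*22)) = 14*(27 + (-2*5*(-1) - 22)) = 14*(27 + (10 - 22)) = 14*(27 - 12) = 14*15 = 210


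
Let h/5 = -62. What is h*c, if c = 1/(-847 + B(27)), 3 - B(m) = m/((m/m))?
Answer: 310/871 ≈ 0.35591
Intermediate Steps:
B(m) = 3 - m (B(m) = 3 - m/(m/m) = 3 - m/1 = 3 - m)
h = -310 (h = 5*(-62) = -310)
c = -1/871 (c = 1/(-847 + (3 - 1*27)) = 1/(-847 + (3 - 27)) = 1/(-847 - 24) = 1/(-871) = -1/871 ≈ -0.0011481)
h*c = -310*(-1/871) = 310/871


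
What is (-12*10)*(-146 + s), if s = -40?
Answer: 22320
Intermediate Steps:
(-12*10)*(-146 + s) = (-12*10)*(-146 - 40) = -120*(-186) = 22320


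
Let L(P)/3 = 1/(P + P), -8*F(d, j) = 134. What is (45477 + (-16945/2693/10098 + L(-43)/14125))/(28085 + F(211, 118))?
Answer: 1502278421706005008/927201154211899875 ≈ 1.6202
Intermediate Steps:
F(d, j) = -67/4 (F(d, j) = -⅛*134 = -67/4)
L(P) = 3/(2*P) (L(P) = 3/(P + P) = 3/((2*P)) = 3*(1/(2*P)) = 3/(2*P))
(45477 + (-16945/2693/10098 + L(-43)/14125))/(28085 + F(211, 118)) = (45477 + (-16945/2693/10098 + ((3/2)/(-43))/14125))/(28085 - 67/4) = (45477 + (-16945*1/2693*(1/10098) + ((3/2)*(-1/43))*(1/14125)))/(112273/4) = (45477 + (-16945/2693*1/10098 - 3/86*1/14125))*(4/112273) = (45477 + (-16945/27193914 - 3/1214750))*(4/112273) = (45477 - 5166380123/8258451757875)*(4/112273) = (375569605426501252/8258451757875)*(4/112273) = 1502278421706005008/927201154211899875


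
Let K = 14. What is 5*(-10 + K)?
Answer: 20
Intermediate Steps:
5*(-10 + K) = 5*(-10 + 14) = 5*4 = 20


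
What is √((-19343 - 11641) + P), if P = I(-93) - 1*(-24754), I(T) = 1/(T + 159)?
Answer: 19*I*√75174/66 ≈ 78.93*I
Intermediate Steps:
I(T) = 1/(159 + T)
P = 1633765/66 (P = 1/(159 - 93) - 1*(-24754) = 1/66 + 24754 = 1633765/66 ≈ 24754.)
√((-19343 - 11641) + P) = √((-19343 - 11641) + 1633765/66) = √(-30984 + 1633765/66) = √(-411179/66) = 19*I*√75174/66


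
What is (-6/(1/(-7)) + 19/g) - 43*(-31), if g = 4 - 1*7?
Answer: 4106/3 ≈ 1368.7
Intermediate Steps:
g = -3 (g = 4 - 7 = -3)
(-6/(1/(-7)) + 19/g) - 43*(-31) = (-6/(1/(-7)) + 19/(-3)) - 43*(-31) = (-6/(1*(-⅐)) + 19*(-⅓)) + 1333 = (-6/(-⅐) - 19/3) + 1333 = (-6*(-7) - 19/3) + 1333 = (42 - 19/3) + 1333 = 107/3 + 1333 = 4106/3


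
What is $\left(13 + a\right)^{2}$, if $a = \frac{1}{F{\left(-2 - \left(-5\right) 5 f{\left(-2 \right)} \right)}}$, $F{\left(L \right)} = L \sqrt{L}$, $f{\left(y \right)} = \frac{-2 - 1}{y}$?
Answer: $\frac{60486967}{357911} + \frac{52 \sqrt{142}}{5041} \approx 169.12$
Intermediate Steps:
$f{\left(y \right)} = - \frac{3}{y}$
$F{\left(L \right)} = L^{\frac{3}{2}}$
$a = \frac{2 \sqrt{142}}{5041}$ ($a = \frac{1}{\left(-2 - \left(-5\right) 5 \left(- \frac{3}{-2}\right)\right)^{\frac{3}{2}}} = \frac{1}{\left(-2 - - 25 \left(\left(-3\right) \left(- \frac{1}{2}\right)\right)\right)^{\frac{3}{2}}} = \frac{1}{\left(-2 - \left(-25\right) \frac{3}{2}\right)^{\frac{3}{2}}} = \frac{1}{\left(-2 - - \frac{75}{2}\right)^{\frac{3}{2}}} = \frac{1}{\left(-2 + \frac{75}{2}\right)^{\frac{3}{2}}} = \frac{1}{\left(\frac{71}{2}\right)^{\frac{3}{2}}} = \frac{1}{\frac{71}{4} \sqrt{142}} = \frac{2 \sqrt{142}}{5041} \approx 0.0047278$)
$\left(13 + a\right)^{2} = \left(13 + \frac{2 \sqrt{142}}{5041}\right)^{2}$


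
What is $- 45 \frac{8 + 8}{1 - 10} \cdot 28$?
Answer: $2240$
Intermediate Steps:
$- 45 \frac{8 + 8}{1 - 10} \cdot 28 = - 45 \frac{16}{-9} \cdot 28 = - 45 \cdot 16 \left(- \frac{1}{9}\right) 28 = \left(-45\right) \left(- \frac{16}{9}\right) 28 = 80 \cdot 28 = 2240$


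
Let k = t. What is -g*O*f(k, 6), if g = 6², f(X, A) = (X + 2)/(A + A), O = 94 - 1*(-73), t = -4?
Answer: 1002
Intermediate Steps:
O = 167 (O = 94 + 73 = 167)
k = -4
f(X, A) = (2 + X)/(2*A) (f(X, A) = (2 + X)/((2*A)) = (2 + X)*(1/(2*A)) = (2 + X)/(2*A))
g = 36
-g*O*f(k, 6) = -36*167*(½)*(2 - 4)/6 = -6012*(½)*(⅙)*(-2) = -6012*(-1)/6 = -1*(-1002) = 1002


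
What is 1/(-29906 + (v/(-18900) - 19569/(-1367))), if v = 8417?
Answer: -25836300/772302039739 ≈ -3.3454e-5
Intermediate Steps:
1/(-29906 + (v/(-18900) - 19569/(-1367))) = 1/(-29906 + (8417/(-18900) - 19569/(-1367))) = 1/(-29906 + (8417*(-1/18900) - 19569*(-1/1367))) = 1/(-29906 + (-8417/18900 + 19569/1367)) = 1/(-29906 + 358348061/25836300) = 1/(-772302039739/25836300) = -25836300/772302039739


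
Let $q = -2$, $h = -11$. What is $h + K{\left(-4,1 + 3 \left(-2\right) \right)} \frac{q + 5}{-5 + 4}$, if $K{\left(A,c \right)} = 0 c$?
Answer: $-11$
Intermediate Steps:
$K{\left(A,c \right)} = 0$
$h + K{\left(-4,1 + 3 \left(-2\right) \right)} \frac{q + 5}{-5 + 4} = -11 + 0 \frac{-2 + 5}{-5 + 4} = -11 + 0 \frac{3}{-1} = -11 + 0 \cdot 3 \left(-1\right) = -11 + 0 \left(-3\right) = -11 + 0 = -11$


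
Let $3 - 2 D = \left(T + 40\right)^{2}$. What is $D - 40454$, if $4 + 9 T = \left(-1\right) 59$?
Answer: $-40997$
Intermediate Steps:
$T = -7$ ($T = - \frac{4}{9} + \frac{\left(-1\right) 59}{9} = - \frac{4}{9} + \frac{1}{9} \left(-59\right) = - \frac{4}{9} - \frac{59}{9} = -7$)
$D = -543$ ($D = \frac{3}{2} - \frac{\left(-7 + 40\right)^{2}}{2} = \frac{3}{2} - \frac{33^{2}}{2} = \frac{3}{2} - \frac{1089}{2} = -543$)
$D - 40454 = -543 - 40454 = -40997$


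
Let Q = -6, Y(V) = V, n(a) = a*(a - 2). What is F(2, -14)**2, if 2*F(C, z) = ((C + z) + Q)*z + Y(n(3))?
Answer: 65025/4 ≈ 16256.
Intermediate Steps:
n(a) = a*(-2 + a)
F(C, z) = 3/2 + z*(-6 + C + z)/2 (F(C, z) = (((C + z) - 6)*z + 3*(-2 + 3))/2 = ((-6 + C + z)*z + 3*1)/2 = (z*(-6 + C + z) + 3)/2 = (3 + z*(-6 + C + z))/2 = 3/2 + z*(-6 + C + z)/2)
F(2, -14)**2 = (3/2 + (1/2)*(-14)**2 - 3*(-14) + (1/2)*2*(-14))**2 = (3/2 + (1/2)*196 + 42 - 14)**2 = (3/2 + 98 + 42 - 14)**2 = (255/2)**2 = 65025/4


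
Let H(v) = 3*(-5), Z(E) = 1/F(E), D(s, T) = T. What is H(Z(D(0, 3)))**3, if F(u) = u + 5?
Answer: -3375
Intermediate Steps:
F(u) = 5 + u
Z(E) = 1/(5 + E)
H(v) = -15
H(Z(D(0, 3)))**3 = (-15)**3 = -3375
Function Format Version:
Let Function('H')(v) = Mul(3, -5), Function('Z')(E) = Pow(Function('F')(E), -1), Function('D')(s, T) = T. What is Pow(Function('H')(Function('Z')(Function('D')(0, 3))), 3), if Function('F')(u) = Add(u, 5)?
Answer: -3375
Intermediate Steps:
Function('F')(u) = Add(5, u)
Function('Z')(E) = Pow(Add(5, E), -1)
Function('H')(v) = -15
Pow(Function('H')(Function('Z')(Function('D')(0, 3))), 3) = Pow(-15, 3) = -3375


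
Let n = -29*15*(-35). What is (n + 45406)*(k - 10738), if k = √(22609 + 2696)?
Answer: -651055678 + 60631*√25305 ≈ -6.4141e+8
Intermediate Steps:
k = √25305 ≈ 159.08
n = 15225 (n = -435*(-35) = 15225)
(n + 45406)*(k - 10738) = (15225 + 45406)*(√25305 - 10738) = 60631*(-10738 + √25305) = -651055678 + 60631*√25305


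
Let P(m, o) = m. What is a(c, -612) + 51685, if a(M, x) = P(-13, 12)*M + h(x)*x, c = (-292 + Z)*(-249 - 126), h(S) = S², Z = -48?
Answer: -230826743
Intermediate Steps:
c = 127500 (c = (-292 - 48)*(-249 - 126) = -340*(-375) = 127500)
a(M, x) = x³ - 13*M (a(M, x) = -13*M + x²*x = -13*M + x³ = x³ - 13*M)
a(c, -612) + 51685 = ((-612)³ - 13*127500) + 51685 = (-229220928 - 1657500) + 51685 = -230878428 + 51685 = -230826743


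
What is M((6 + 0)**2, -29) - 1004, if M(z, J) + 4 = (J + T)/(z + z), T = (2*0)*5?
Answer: -72605/72 ≈ -1008.4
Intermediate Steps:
T = 0 (T = 0*5 = 0)
M(z, J) = -4 + J/(2*z) (M(z, J) = -4 + (J + 0)/(z + z) = -4 + J/((2*z)) = -4 + J*(1/(2*z)) = -4 + J/(2*z))
M((6 + 0)**2, -29) - 1004 = (-4 + (1/2)*(-29)/(6 + 0)**2) - 1004 = (-4 + (1/2)*(-29)/6**2) - 1004 = (-4 + (1/2)*(-29)/36) - 1004 = (-4 + (1/2)*(-29)*(1/36)) - 1004 = (-4 - 29/72) - 1004 = -317/72 - 1004 = -72605/72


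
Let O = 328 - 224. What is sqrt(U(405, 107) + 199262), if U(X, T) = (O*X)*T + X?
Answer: sqrt(4706507) ≈ 2169.4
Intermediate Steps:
O = 104
U(X, T) = X + 104*T*X (U(X, T) = (104*X)*T + X = 104*T*X + X = X + 104*T*X)
sqrt(U(405, 107) + 199262) = sqrt(405*(1 + 104*107) + 199262) = sqrt(405*(1 + 11128) + 199262) = sqrt(405*11129 + 199262) = sqrt(4507245 + 199262) = sqrt(4706507)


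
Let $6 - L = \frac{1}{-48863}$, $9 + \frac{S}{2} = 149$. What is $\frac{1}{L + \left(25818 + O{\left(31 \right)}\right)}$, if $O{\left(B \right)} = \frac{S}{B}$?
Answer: $\frac{1514753}{39130663143} \approx 3.871 \cdot 10^{-5}$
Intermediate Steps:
$S = 280$ ($S = -18 + 2 \cdot 149 = -18 + 298 = 280$)
$O{\left(B \right)} = \frac{280}{B}$
$L = \frac{293179}{48863}$ ($L = 6 - \frac{1}{-48863} = 6 - - \frac{1}{48863} = 6 + \frac{1}{48863} = \frac{293179}{48863} \approx 6.0$)
$\frac{1}{L + \left(25818 + O{\left(31 \right)}\right)} = \frac{1}{\frac{293179}{48863} + \left(25818 + \frac{280}{31}\right)} = \frac{1}{\frac{293179}{48863} + \frac{800638}{31}} = \frac{1}{\frac{39130663143}{1514753}} = \frac{1514753}{39130663143}$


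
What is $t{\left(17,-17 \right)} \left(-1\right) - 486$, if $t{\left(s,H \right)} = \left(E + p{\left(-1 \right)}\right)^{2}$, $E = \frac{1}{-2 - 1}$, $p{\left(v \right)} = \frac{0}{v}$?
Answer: $- \frac{4375}{9} \approx -486.11$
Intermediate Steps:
$p{\left(v \right)} = 0$
$E = - \frac{1}{3}$ ($E = \frac{1}{-3} = - \frac{1}{3} \approx -0.33333$)
$t{\left(s,H \right)} = \frac{1}{9}$ ($t{\left(s,H \right)} = \left(- \frac{1}{3} + 0\right)^{2} = \left(- \frac{1}{3}\right)^{2} = \frac{1}{9}$)
$t{\left(17,-17 \right)} \left(-1\right) - 486 = \frac{1}{9} \left(-1\right) - 486 = - \frac{1}{9} - 486 = - \frac{4375}{9}$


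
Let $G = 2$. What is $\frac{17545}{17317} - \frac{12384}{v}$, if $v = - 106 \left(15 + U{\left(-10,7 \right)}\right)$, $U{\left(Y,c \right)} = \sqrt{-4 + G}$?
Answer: $\frac{1819486855}{208340827} - \frac{6192 i \sqrt{2}}{12031} \approx 8.7332 - 0.72785 i$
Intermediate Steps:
$U{\left(Y,c \right)} = i \sqrt{2}$ ($U{\left(Y,c \right)} = \sqrt{-4 + 2} = \sqrt{-2} = i \sqrt{2}$)
$v = -1590 - 106 i \sqrt{2}$ ($v = - 106 \left(15 + i \sqrt{2}\right) = -1590 - 106 i \sqrt{2} \approx -1590.0 - 149.91 i$)
$\frac{17545}{17317} - \frac{12384}{v} = \frac{17545}{17317} - \frac{12384}{-1590 - 106 i \sqrt{2}}$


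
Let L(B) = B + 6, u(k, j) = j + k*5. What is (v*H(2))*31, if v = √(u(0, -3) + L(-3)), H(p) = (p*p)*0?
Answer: 0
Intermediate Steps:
H(p) = 0 (H(p) = p²*0 = 0)
u(k, j) = j + 5*k
L(B) = 6 + B
v = 0 (v = √((-3 + 5*0) + (6 - 3)) = √((-3 + 0) + 3) = √(-3 + 3) = √0 = 0)
(v*H(2))*31 = (0*0)*31 = 0*31 = 0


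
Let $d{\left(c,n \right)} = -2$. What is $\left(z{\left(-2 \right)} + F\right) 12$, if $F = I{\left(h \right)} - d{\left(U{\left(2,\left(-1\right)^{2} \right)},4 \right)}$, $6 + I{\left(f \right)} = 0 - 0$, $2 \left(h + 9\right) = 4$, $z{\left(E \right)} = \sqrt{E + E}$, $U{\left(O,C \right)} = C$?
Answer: $-48 + 24 i \approx -48.0 + 24.0 i$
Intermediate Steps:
$z{\left(E \right)} = \sqrt{2} \sqrt{E}$ ($z{\left(E \right)} = \sqrt{2 E} = \sqrt{2} \sqrt{E}$)
$h = -7$ ($h = -9 + \frac{1}{2} \cdot 4 = -9 + 2 = -7$)
$I{\left(f \right)} = -6$ ($I{\left(f \right)} = -6 + \left(0 - 0\right) = -6 + \left(0 + 0\right) = -6 + 0 = -6$)
$F = -4$ ($F = -6 - -2 = -6 + 2 = -4$)
$\left(z{\left(-2 \right)} + F\right) 12 = \left(\sqrt{2} \sqrt{-2} - 4\right) 12 = \left(\sqrt{2} i \sqrt{2} - 4\right) 12 = \left(2 i - 4\right) 12 = \left(-4 + 2 i\right) 12 = -48 + 24 i$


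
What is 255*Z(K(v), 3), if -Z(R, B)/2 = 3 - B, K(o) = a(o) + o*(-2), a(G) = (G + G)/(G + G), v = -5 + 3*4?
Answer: 0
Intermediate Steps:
v = 7 (v = -5 + 12 = 7)
a(G) = 1 (a(G) = (2*G)/((2*G)) = (2*G)*(1/(2*G)) = 1)
K(o) = 1 - 2*o (K(o) = 1 + o*(-2) = 1 - 2*o)
Z(R, B) = -6 + 2*B (Z(R, B) = -2*(3 - B) = -6 + 2*B)
255*Z(K(v), 3) = 255*(-6 + 2*3) = 255*(-6 + 6) = 255*0 = 0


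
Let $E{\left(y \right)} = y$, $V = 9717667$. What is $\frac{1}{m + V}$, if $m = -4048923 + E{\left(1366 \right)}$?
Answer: $\frac{1}{5670110} \approx 1.7636 \cdot 10^{-7}$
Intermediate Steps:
$m = -4047557$ ($m = -4048923 + 1366 = -4047557$)
$\frac{1}{m + V} = \frac{1}{-4047557 + 9717667} = \frac{1}{5670110}$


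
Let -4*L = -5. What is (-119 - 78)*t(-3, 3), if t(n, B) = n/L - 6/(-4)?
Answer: 1773/10 ≈ 177.30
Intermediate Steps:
L = 5/4 (L = -¼*(-5) = 5/4 ≈ 1.2500)
t(n, B) = 3/2 + 4*n/5 (t(n, B) = n/(5/4) - 6/(-4) = n*(⅘) - 6*(-¼) = 4*n/5 + 3/2 = 3/2 + 4*n/5)
(-119 - 78)*t(-3, 3) = (-119 - 78)*(3/2 + (⅘)*(-3)) = -197*(3/2 - 12/5) = -197*(-9/10) = 1773/10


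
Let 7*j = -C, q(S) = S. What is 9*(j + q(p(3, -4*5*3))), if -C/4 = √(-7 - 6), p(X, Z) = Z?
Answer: -540 + 36*I*√13/7 ≈ -540.0 + 18.543*I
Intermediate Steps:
C = -4*I*√13 (C = -4*√(-7 - 6) = -4*I*√13 ≈ -14.422*I)
j = 4*I*√13/7 (j = (-(-4)*I*√13)/7 = (4*I*√13)/7 = 4*I*√13/7 ≈ 2.0603*I)
9*(j + q(p(3, -4*5*3))) = 9*(4*I*√13/7 - 4*5*3) = 9*(4*I*√13/7 - 20*3) = 9*(4*I*√13/7 - 60) = 9*(-60 + 4*I*√13/7) = -540 + 36*I*√13/7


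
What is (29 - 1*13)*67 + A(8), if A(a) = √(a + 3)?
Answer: 1072 + √11 ≈ 1075.3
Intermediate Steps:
A(a) = √(3 + a)
(29 - 1*13)*67 + A(8) = (29 - 1*13)*67 + √(3 + 8) = (29 - 13)*67 + √11 = 16*67 + √11 = 1072 + √11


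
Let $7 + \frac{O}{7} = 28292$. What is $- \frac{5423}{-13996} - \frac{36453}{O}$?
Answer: $\frac{563530697}{2771138020} \approx 0.20336$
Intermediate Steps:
$O = 197995$ ($O = -49 + 7 \cdot 28292 = -49 + 198044 = 197995$)
$- \frac{5423}{-13996} - \frac{36453}{O} = - \frac{5423}{-13996} - \frac{36453}{197995} = \left(-5423\right) \left(- \frac{1}{13996}\right) - \frac{36453}{197995} = \frac{5423}{13996} - \frac{36453}{197995} = \frac{563530697}{2771138020}$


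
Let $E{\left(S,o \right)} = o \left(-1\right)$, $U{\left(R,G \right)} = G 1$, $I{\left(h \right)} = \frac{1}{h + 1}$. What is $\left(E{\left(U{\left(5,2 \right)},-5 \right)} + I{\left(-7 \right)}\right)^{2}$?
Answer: $\frac{841}{36} \approx 23.361$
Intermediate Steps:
$I{\left(h \right)} = \frac{1}{1 + h}$
$U{\left(R,G \right)} = G$
$E{\left(S,o \right)} = - o$
$\left(E{\left(U{\left(5,2 \right)},-5 \right)} + I{\left(-7 \right)}\right)^{2} = \left(\left(-1\right) \left(-5\right) + \frac{1}{1 - 7}\right)^{2} = \left(5 + \frac{1}{-6}\right)^{2} = \left(5 - \frac{1}{6}\right)^{2} = \left(\frac{29}{6}\right)^{2} = \frac{841}{36}$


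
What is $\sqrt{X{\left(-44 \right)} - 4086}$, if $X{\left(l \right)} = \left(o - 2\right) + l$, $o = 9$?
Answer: $i \sqrt{4123} \approx 64.211 i$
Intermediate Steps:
$X{\left(l \right)} = 7 + l$ ($X{\left(l \right)} = \left(9 - 2\right) + l = 7 + l$)
$\sqrt{X{\left(-44 \right)} - 4086} = \sqrt{\left(7 - 44\right) - 4086} = \sqrt{-37 - 4086} = \sqrt{-4123} = i \sqrt{4123}$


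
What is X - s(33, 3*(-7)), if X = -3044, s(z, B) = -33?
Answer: -3011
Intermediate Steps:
X - s(33, 3*(-7)) = -3044 - 1*(-33) = -3044 + 33 = -3011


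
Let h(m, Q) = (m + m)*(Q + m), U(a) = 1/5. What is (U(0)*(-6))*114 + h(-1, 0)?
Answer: -674/5 ≈ -134.80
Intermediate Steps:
U(a) = ⅕
h(m, Q) = 2*m*(Q + m) (h(m, Q) = (2*m)*(Q + m) = 2*m*(Q + m))
(U(0)*(-6))*114 + h(-1, 0) = ((⅕)*(-6))*114 + 2*(-1)*(0 - 1) = -6/5*114 + 2*(-1)*(-1) = -684/5 + 2 = -674/5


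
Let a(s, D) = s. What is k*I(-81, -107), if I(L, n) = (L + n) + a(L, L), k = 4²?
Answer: -4304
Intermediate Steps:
k = 16
I(L, n) = n + 2*L (I(L, n) = (L + n) + L = n + 2*L)
k*I(-81, -107) = 16*(-107 + 2*(-81)) = 16*(-107 - 162) = 16*(-269) = -4304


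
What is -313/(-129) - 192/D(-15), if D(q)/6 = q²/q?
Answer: 2941/645 ≈ 4.5597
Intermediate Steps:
D(q) = 6*q (D(q) = 6*(q²/q) = 6*q)
-313/(-129) - 192/D(-15) = -313/(-129) - 192/(6*(-15)) = -313*(-1/129) - 192/(-90) = 313/129 - 192*(-1/90) = 313/129 + 32/15 = 2941/645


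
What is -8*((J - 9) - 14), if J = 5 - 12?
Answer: 240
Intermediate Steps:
J = -7
-8*((J - 9) - 14) = -8*((-7 - 9) - 14) = -8*(-16 - 14) = -8*(-30) = 240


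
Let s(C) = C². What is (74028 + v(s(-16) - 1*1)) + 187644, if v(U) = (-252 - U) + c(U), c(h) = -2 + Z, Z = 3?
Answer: 261166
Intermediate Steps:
c(h) = 1 (c(h) = -2 + 3 = 1)
v(U) = -251 - U (v(U) = (-252 - U) + 1 = -251 - U)
(74028 + v(s(-16) - 1*1)) + 187644 = (74028 + (-251 - ((-16)² - 1*1))) + 187644 = (74028 + (-251 - (256 - 1))) + 187644 = (74028 + (-251 - 1*255)) + 187644 = (74028 + (-251 - 255)) + 187644 = (74028 - 506) + 187644 = 73522 + 187644 = 261166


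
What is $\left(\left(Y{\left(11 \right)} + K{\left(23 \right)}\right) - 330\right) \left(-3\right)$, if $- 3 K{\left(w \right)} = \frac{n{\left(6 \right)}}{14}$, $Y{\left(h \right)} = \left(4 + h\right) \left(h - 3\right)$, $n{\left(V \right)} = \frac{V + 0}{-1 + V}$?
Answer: $\frac{22053}{35} \approx 630.09$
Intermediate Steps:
$n{\left(V \right)} = \frac{V}{-1 + V}$
$Y{\left(h \right)} = \left(-3 + h\right) \left(4 + h\right)$ ($Y{\left(h \right)} = \left(4 + h\right) \left(-3 + h\right) = \left(-3 + h\right) \left(4 + h\right)$)
$K{\left(w \right)} = - \frac{1}{35}$ ($K{\left(w \right)} = - \frac{\frac{6}{-1 + 6} \cdot \frac{1}{14}}{3} = - \frac{\frac{6}{5} \cdot \frac{1}{14}}{3} = \left(- \frac{1}{3}\right) \frac{3}{35} = - \frac{1}{35}$)
$\left(\left(Y{\left(11 \right)} + K{\left(23 \right)}\right) - 330\right) \left(-3\right) = \left(\left(\left(-12 + 11 + 11^{2}\right) - \frac{1}{35}\right) - 330\right) \left(-3\right) = \left(\left(\left(-12 + 11 + 121\right) - \frac{1}{35}\right) - 330\right) \left(-3\right) = \left(\left(120 - \frac{1}{35}\right) - 330\right) \left(-3\right) = \left(\frac{4199}{35} - 330\right) \left(-3\right) = \left(- \frac{7351}{35}\right) \left(-3\right) = \frac{22053}{35}$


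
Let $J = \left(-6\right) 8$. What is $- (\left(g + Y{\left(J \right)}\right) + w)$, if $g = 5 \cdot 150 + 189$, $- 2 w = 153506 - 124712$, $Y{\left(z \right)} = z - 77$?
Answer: $13583$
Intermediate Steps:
$J = -48$
$Y{\left(z \right)} = -77 + z$
$w = -14397$ ($w = - \frac{153506 - 124712}{2} = \left(- \frac{1}{2}\right) 28794 = -14397$)
$g = 939$ ($g = 750 + 189 = 939$)
$- (\left(g + Y{\left(J \right)}\right) + w) = - (\left(939 - 125\right) - 14397) = - (814 - 14397) = \left(-1\right) \left(-13583\right) = 13583$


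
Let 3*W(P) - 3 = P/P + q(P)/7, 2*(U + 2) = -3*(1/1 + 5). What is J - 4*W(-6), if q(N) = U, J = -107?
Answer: -2315/21 ≈ -110.24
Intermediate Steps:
U = -11 (U = -2 + (-3*(1/1 + 5))/2 = -2 + (-3*(1 + 5))/2 = -2 + (-3*6)/2 = -2 + (1/2)*(-18) = -2 - 9 = -11)
q(N) = -11
W(P) = 17/21 (W(P) = 1 + (P/P - 11/7)/3 = 1 + (1 - 11*1/7)/3 = 1 + (1 - 11/7)/3 = 1 + (1/3)*(-4/7) = 1 - 4/21 = 17/21)
J - 4*W(-6) = -107 - 4*17/21 = -107 - 68/21 = -2315/21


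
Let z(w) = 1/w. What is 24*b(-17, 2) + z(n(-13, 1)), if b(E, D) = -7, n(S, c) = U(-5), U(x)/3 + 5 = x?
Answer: -5041/30 ≈ -168.03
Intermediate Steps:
U(x) = -15 + 3*x
n(S, c) = -30 (n(S, c) = -15 + 3*(-5) = -15 - 15 = -30)
24*b(-17, 2) + z(n(-13, 1)) = 24*(-7) + 1/(-30) = -168 - 1/30 = -5041/30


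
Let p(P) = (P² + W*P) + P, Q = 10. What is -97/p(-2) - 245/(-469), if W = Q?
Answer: 7129/1206 ≈ 5.9113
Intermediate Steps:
W = 10
p(P) = P² + 11*P (p(P) = (P² + 10*P) + P = P² + 11*P)
-97/p(-2) - 245/(-469) = -97*(-1/(2*(11 - 2))) - 245/(-469) = -97/((-2*9)) - 245*(-1/469) = -97/(-18) + 35/67 = -97*(-1/18) + 35/67 = 97/18 + 35/67 = 7129/1206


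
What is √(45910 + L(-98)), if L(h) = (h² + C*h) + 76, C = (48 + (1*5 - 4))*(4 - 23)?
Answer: 2*√36707 ≈ 383.18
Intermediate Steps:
C = -931 (C = (48 + (5 - 4))*(-19) = (48 + 1)*(-19) = 49*(-19) = -931)
L(h) = 76 + h² - 931*h (L(h) = (h² - 931*h) + 76 = 76 + h² - 931*h)
√(45910 + L(-98)) = √(45910 + (76 + (-98)² - 931*(-98))) = √(45910 + (76 + 9604 + 91238)) = √(45910 + 100918) = √146828 = 2*√36707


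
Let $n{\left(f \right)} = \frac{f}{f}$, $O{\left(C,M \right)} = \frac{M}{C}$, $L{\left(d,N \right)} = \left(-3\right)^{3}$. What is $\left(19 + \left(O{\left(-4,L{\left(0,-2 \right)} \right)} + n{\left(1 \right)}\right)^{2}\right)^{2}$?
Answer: $\frac{1600225}{256} \approx 6250.9$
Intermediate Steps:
$L{\left(d,N \right)} = -27$
$n{\left(f \right)} = 1$
$\left(19 + \left(O{\left(-4,L{\left(0,-2 \right)} \right)} + n{\left(1 \right)}\right)^{2}\right)^{2} = \left(19 + \left(- \frac{27}{-4} + 1\right)^{2}\right)^{2} = \left(19 + \left(\left(-27\right) \left(- \frac{1}{4}\right) + 1\right)^{2}\right)^{2} = \left(19 + \left(\frac{27}{4} + 1\right)^{2}\right)^{2} = \left(19 + \left(\frac{31}{4}\right)^{2}\right)^{2} = \left(19 + \frac{961}{16}\right)^{2} = \left(\frac{1265}{16}\right)^{2} = \frac{1600225}{256}$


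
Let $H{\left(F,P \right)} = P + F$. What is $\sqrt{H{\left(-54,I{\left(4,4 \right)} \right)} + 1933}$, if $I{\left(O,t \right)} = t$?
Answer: $\sqrt{1883} \approx 43.394$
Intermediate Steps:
$H{\left(F,P \right)} = F + P$
$\sqrt{H{\left(-54,I{\left(4,4 \right)} \right)} + 1933} = \sqrt{\left(-54 + 4\right) + 1933} = \sqrt{-50 + 1933} = \sqrt{1883}$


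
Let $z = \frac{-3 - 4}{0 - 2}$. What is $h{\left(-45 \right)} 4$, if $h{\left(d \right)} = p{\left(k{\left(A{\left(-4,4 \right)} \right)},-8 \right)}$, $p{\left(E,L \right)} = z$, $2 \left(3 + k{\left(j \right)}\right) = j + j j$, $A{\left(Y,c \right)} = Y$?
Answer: $14$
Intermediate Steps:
$z = \frac{7}{2}$ ($z = - \frac{7}{-2} = \left(-7\right) \left(- \frac{1}{2}\right) = \frac{7}{2} \approx 3.5$)
$k{\left(j \right)} = -3 + \frac{j}{2} + \frac{j^{2}}{2}$ ($k{\left(j \right)} = -3 + \frac{j + j j}{2} = -3 + \frac{j + j^{2}}{2} = -3 + \left(\frac{j}{2} + \frac{j^{2}}{2}\right) = -3 + \frac{j}{2} + \frac{j^{2}}{2}$)
$p{\left(E,L \right)} = \frac{7}{2}$
$h{\left(d \right)} = \frac{7}{2}$
$h{\left(-45 \right)} 4 = \frac{7}{2} \cdot 4 = 14$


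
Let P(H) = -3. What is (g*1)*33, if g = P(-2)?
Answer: -99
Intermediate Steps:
g = -3
(g*1)*33 = -3*1*33 = -3*33 = -99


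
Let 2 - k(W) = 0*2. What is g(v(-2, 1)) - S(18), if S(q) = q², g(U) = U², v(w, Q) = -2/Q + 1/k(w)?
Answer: -1287/4 ≈ -321.75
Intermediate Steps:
k(W) = 2 (k(W) = 2 - 0*2 = 2 - 1*0 = 2 + 0 = 2)
v(w, Q) = ½ - 2/Q (v(w, Q) = -2/Q + 1/2 = -2/Q + 1*(½) = -2/Q + ½ = ½ - 2/Q)
g(v(-2, 1)) - S(18) = ((½)*(-4 + 1)/1)² - 1*18² = ((½)*1*(-3))² - 1*324 = (-3/2)² - 324 = 9/4 - 324 = -1287/4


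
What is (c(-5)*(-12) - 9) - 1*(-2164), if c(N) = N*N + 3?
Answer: 1819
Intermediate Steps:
c(N) = 3 + N² (c(N) = N² + 3 = 3 + N²)
(c(-5)*(-12) - 9) - 1*(-2164) = ((3 + (-5)²)*(-12) - 9) - 1*(-2164) = ((3 + 25)*(-12) - 9) + 2164 = (28*(-12) - 9) + 2164 = (-336 - 9) + 2164 = -345 + 2164 = 1819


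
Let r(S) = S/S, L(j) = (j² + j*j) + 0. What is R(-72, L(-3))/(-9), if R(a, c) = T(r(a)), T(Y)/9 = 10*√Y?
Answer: -10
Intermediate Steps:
L(j) = 2*j² (L(j) = (j² + j²) + 0 = 2*j² + 0 = 2*j²)
r(S) = 1
T(Y) = 90*√Y (T(Y) = 9*(10*√Y) = 90*√Y)
R(a, c) = 90 (R(a, c) = 90*√1 = 90*1 = 90)
R(-72, L(-3))/(-9) = 90/(-9) = 90*(-⅑) = -10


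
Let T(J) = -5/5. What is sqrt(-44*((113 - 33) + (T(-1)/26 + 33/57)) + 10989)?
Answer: sqrt(454225343)/247 ≈ 86.286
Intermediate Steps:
T(J) = -1 (T(J) = -5*1/5 = -1)
sqrt(-44*((113 - 33) + (T(-1)/26 + 33/57)) + 10989) = sqrt(-44*((113 - 33) + (-1/26 + 33/57)) + 10989) = sqrt(-44*(80 + (-1*1/26 + 33*(1/57))) + 10989) = sqrt(-44*(80 + (-1/26 + 11/19)) + 10989) = sqrt(-44*(80 + 267/494) + 10989) = sqrt(-44*39787/494 + 10989) = sqrt(-875314/247 + 10989) = sqrt(1838969/247) = sqrt(454225343)/247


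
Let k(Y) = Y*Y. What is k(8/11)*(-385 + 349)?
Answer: -2304/121 ≈ -19.041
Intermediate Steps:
k(Y) = Y**2
k(8/11)*(-385 + 349) = (8/11)**2*(-385 + 349) = (8*(1/11))**2*(-36) = (8/11)**2*(-36) = (64/121)*(-36) = -2304/121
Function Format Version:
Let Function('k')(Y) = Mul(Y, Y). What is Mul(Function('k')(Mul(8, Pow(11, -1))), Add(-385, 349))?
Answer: Rational(-2304, 121) ≈ -19.041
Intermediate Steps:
Function('k')(Y) = Pow(Y, 2)
Mul(Function('k')(Mul(8, Pow(11, -1))), Add(-385, 349)) = Mul(Pow(Mul(8, Pow(11, -1)), 2), Add(-385, 349)) = Mul(Pow(Mul(8, Rational(1, 11)), 2), -36) = Mul(Pow(Rational(8, 11), 2), -36) = Mul(Rational(64, 121), -36) = Rational(-2304, 121)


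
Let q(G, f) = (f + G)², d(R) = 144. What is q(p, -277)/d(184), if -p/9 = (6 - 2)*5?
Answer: 208849/144 ≈ 1450.3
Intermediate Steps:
p = -180 (p = -9*(6 - 2)*5 = -36*5 = -9*20 = -180)
q(G, f) = (G + f)²
q(p, -277)/d(184) = (-180 - 277)²/144 = (-457)²*(1/144) = 208849*(1/144) = 208849/144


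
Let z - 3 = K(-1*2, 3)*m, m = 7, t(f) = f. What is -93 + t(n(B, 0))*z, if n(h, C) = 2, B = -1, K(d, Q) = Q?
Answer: -45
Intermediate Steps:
z = 24 (z = 3 + 3*7 = 3 + 21 = 24)
-93 + t(n(B, 0))*z = -93 + 2*24 = -93 + 48 = -45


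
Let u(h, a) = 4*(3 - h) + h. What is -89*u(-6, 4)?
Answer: -2670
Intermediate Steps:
u(h, a) = 12 - 3*h (u(h, a) = (12 - 4*h) + h = 12 - 3*h)
-89*u(-6, 4) = -89*(12 - 3*(-6)) = -89*(12 + 18) = -89*30 = -2670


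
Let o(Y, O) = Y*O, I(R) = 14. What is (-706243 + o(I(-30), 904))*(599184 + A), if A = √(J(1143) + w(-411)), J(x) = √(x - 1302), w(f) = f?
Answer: -415586233008 - 693587*√(-411 + I*√159) ≈ -4.1559e+11 - 1.4063e+7*I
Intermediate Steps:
J(x) = √(-1302 + x)
o(Y, O) = O*Y
A = √(-411 + I*√159) (A = √(√(-1302 + 1143) - 411) = √(√(-159) - 411) = √(I*√159 - 411) = √(-411 + I*√159) ≈ 0.311 + 20.276*I)
(-706243 + o(I(-30), 904))*(599184 + A) = (-706243 + 904*14)*(599184 + √(-411 + I*√159)) = (-706243 + 12656)*(599184 + √(-411 + I*√159)) = -693587*(599184 + √(-411 + I*√159)) = -415586233008 - 693587*√(-411 + I*√159)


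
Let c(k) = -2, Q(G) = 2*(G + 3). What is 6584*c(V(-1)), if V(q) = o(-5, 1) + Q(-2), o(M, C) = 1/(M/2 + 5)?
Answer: -13168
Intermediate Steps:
o(M, C) = 1/(5 + M/2) (o(M, C) = 1/(M*(½) + 5) = 1/(M/2 + 5) = 1/(5 + M/2))
Q(G) = 6 + 2*G (Q(G) = 2*(3 + G) = 6 + 2*G)
V(q) = 12/5 (V(q) = 2/(10 - 5) + (6 + 2*(-2)) = 2/5 + (6 - 4) = 2*(⅕) + 2 = ⅖ + 2 = 12/5)
6584*c(V(-1)) = 6584*(-2) = -13168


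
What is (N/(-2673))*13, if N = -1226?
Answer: 15938/2673 ≈ 5.9626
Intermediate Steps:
(N/(-2673))*13 = -1226/(-2673)*13 = -1226*(-1/2673)*13 = (1226/2673)*13 = 15938/2673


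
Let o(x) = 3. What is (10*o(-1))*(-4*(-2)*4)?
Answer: 960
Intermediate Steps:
(10*o(-1))*(-4*(-2)*4) = (10*3)*(-4*(-2)*4) = 30*(8*4) = 30*32 = 960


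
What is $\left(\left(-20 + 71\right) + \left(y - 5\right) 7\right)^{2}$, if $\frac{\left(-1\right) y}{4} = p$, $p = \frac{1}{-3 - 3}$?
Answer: $\frac{3844}{9} \approx 427.11$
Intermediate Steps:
$p = - \frac{1}{6}$ ($p = \frac{1}{-3 - 3} = \frac{1}{-6} = - \frac{1}{6} \approx -0.16667$)
$y = \frac{2}{3}$ ($y = \left(-4\right) \left(- \frac{1}{6}\right) = \frac{2}{3} \approx 0.66667$)
$\left(\left(-20 + 71\right) + \left(y - 5\right) 7\right)^{2} = \left(\left(-20 + 71\right) + \left(\frac{2}{3} - 5\right) 7\right)^{2} = \left(51 - \frac{91}{3}\right)^{2} = \left(\frac{62}{3}\right)^{2} = \frac{3844}{9}$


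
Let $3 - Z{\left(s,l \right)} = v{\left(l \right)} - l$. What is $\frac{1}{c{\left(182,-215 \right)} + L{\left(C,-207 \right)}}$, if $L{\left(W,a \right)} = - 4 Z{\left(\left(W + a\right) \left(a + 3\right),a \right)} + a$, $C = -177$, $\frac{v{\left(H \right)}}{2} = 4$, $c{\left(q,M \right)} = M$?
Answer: $\frac{1}{426} \approx 0.0023474$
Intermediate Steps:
$v{\left(H \right)} = 8$ ($v{\left(H \right)} = 2 \cdot 4 = 8$)
$Z{\left(s,l \right)} = -5 + l$ ($Z{\left(s,l \right)} = 3 - \left(8 - l\right) = 3 + \left(-8 + l\right) = -5 + l$)
$L{\left(W,a \right)} = 20 - 3 a$ ($L{\left(W,a \right)} = - 4 \left(-5 + a\right) + a = \left(20 - 4 a\right) + a = 20 - 3 a$)
$\frac{1}{c{\left(182,-215 \right)} + L{\left(C,-207 \right)}} = \frac{1}{-215 + \left(20 - -621\right)} = \frac{1}{-215 + \left(20 + 621\right)} = \frac{1}{-215 + 641} = \frac{1}{426}$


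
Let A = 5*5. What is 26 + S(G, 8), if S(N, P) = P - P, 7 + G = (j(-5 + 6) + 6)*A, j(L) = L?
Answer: 26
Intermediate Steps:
A = 25
G = 168 (G = -7 + ((-5 + 6) + 6)*25 = -7 + (1 + 6)*25 = -7 + 7*25 = -7 + 175 = 168)
S(N, P) = 0
26 + S(G, 8) = 26 + 0 = 26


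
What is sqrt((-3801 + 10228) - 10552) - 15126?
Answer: -15126 + 5*I*sqrt(165) ≈ -15126.0 + 64.226*I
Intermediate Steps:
sqrt((-3801 + 10228) - 10552) - 15126 = sqrt(6427 - 10552) - 15126 = sqrt(-4125) - 15126 = 5*I*sqrt(165) - 15126 = -15126 + 5*I*sqrt(165)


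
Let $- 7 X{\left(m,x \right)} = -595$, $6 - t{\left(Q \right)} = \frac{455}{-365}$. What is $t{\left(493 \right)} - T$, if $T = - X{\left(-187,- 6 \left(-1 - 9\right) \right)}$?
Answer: $\frac{6734}{73} \approx 92.247$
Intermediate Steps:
$t{\left(Q \right)} = \frac{529}{73}$ ($t{\left(Q \right)} = 6 - \frac{455}{-365} = 6 - 455 \left(- \frac{1}{365}\right) = 6 - - \frac{91}{73} = 6 + \frac{91}{73} = \frac{529}{73}$)
$X{\left(m,x \right)} = 85$ ($X{\left(m,x \right)} = \left(- \frac{1}{7}\right) \left(-595\right) = 85$)
$T = -85$ ($T = \left(-1\right) 85 = -85$)
$t{\left(493 \right)} - T = \frac{529}{73} - -85 = \frac{529}{73} + 85 = \frac{6734}{73}$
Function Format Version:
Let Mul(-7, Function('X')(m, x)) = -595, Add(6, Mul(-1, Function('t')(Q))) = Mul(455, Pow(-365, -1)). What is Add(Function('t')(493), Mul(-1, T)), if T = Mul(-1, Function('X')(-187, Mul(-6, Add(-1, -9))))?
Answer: Rational(6734, 73) ≈ 92.247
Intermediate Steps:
Function('t')(Q) = Rational(529, 73) (Function('t')(Q) = Add(6, Mul(-1, Mul(455, Pow(-365, -1)))) = Add(6, Mul(-1, Mul(455, Rational(-1, 365)))) = Add(6, Mul(-1, Rational(-91, 73))) = Add(6, Rational(91, 73)) = Rational(529, 73))
Function('X')(m, x) = 85 (Function('X')(m, x) = Mul(Rational(-1, 7), -595) = 85)
T = -85 (T = Mul(-1, 85) = -85)
Add(Function('t')(493), Mul(-1, T)) = Add(Rational(529, 73), Mul(-1, -85)) = Add(Rational(529, 73), 85) = Rational(6734, 73)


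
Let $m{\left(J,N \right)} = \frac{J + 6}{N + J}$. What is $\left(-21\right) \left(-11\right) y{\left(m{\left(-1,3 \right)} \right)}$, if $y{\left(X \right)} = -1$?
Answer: $-231$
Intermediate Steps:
$m{\left(J,N \right)} = \frac{6 + J}{J + N}$
$\left(-21\right) \left(-11\right) y{\left(m{\left(-1,3 \right)} \right)} = \left(-21\right) \left(-11\right) \left(-1\right) = 231 \left(-1\right) = -231$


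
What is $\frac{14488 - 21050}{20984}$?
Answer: $- \frac{3281}{10492} \approx -0.31271$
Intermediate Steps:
$\frac{14488 - 21050}{20984} = \left(-6562\right) \frac{1}{20984} = - \frac{3281}{10492}$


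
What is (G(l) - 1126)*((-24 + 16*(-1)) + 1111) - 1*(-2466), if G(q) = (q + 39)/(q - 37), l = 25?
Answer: -1209192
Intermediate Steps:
G(q) = (39 + q)/(-37 + q)
(G(l) - 1126)*((-24 + 16*(-1)) + 1111) - 1*(-2466) = ((39 + 25)/(-37 + 25) - 1126)*((-24 + 16*(-1)) + 1111) - 1*(-2466) = (64/(-12) - 1126)*((-24 - 16) + 1111) + 2466 = (-1/12*64 - 1126)*(-40 + 1111) + 2466 = (-16/3 - 1126)*1071 + 2466 = -3394/3*1071 + 2466 = -1211658 + 2466 = -1209192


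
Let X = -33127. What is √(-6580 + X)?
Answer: I*√39707 ≈ 199.27*I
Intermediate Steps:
√(-6580 + X) = √(-6580 - 33127) = √(-39707) = I*√39707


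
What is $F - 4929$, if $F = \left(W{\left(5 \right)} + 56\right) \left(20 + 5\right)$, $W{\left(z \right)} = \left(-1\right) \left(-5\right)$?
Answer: $-3404$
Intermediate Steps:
$W{\left(z \right)} = 5$
$F = 1525$ ($F = \left(5 + 56\right) \left(20 + 5\right) = 61 \cdot 25 = 1525$)
$F - 4929 = 1525 - 4929 = -3404$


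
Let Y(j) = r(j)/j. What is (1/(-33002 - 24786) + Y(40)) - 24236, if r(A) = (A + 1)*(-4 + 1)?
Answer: -14007276671/577880 ≈ -24239.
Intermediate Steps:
r(A) = -3 - 3*A (r(A) = (1 + A)*(-3) = -3 - 3*A)
Y(j) = (-3 - 3*j)/j
(1/(-33002 - 24786) + Y(40)) - 24236 = (1/(-33002 - 24786) + (-3 - 3/40)) - 24236 = (1/(-57788) + (-3 - 3*1/40)) - 24236 = (-1/57788 + (-3 - 3/40)) - 24236 = (-1/57788 - 123/40) - 24236 = -1776991/577880 - 24236 = -14007276671/577880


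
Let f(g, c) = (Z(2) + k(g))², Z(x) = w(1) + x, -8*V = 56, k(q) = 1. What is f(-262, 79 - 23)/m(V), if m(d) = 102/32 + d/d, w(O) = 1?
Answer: 256/67 ≈ 3.8209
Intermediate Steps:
V = -7 (V = -⅛*56 = -7)
Z(x) = 1 + x
m(d) = 67/16 (m(d) = 102*(1/32) + 1 = 51/16 + 1 = 67/16)
f(g, c) = 16 (f(g, c) = ((1 + 2) + 1)² = (3 + 1)² = 4² = 16)
f(-262, 79 - 23)/m(V) = 16/(67/16) = 16*(16/67) = 256/67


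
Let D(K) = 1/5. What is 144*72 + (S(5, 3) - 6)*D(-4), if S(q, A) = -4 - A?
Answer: 51827/5 ≈ 10365.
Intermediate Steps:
D(K) = 1/5
144*72 + (S(5, 3) - 6)*D(-4) = 144*72 + ((-4 - 1*3) - 6)*(1/5) = 10368 + ((-4 - 3) - 6)*(1/5) = 10368 + (-7 - 6)*(1/5) = 10368 - 13*1/5 = 10368 - 13/5 = 51827/5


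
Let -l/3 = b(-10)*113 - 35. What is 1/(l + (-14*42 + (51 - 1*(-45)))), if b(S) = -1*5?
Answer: 1/1308 ≈ 0.00076453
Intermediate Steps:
b(S) = -5
l = 1800 (l = -3*(-5*113 - 35) = -3*(-565 - 35) = -3*(-600) = 1800)
1/(l + (-14*42 + (51 - 1*(-45)))) = 1/(1800 + (-14*42 + (51 - 1*(-45)))) = 1/(1800 + (-588 + (51 + 45))) = 1/(1800 + (-588 + 96)) = 1/(1800 - 492) = 1/1308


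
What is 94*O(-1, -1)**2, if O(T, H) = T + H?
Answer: 376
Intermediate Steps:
O(T, H) = H + T
94*O(-1, -1)**2 = 94*(-1 - 1)**2 = 94*(-2)**2 = 94*4 = 376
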